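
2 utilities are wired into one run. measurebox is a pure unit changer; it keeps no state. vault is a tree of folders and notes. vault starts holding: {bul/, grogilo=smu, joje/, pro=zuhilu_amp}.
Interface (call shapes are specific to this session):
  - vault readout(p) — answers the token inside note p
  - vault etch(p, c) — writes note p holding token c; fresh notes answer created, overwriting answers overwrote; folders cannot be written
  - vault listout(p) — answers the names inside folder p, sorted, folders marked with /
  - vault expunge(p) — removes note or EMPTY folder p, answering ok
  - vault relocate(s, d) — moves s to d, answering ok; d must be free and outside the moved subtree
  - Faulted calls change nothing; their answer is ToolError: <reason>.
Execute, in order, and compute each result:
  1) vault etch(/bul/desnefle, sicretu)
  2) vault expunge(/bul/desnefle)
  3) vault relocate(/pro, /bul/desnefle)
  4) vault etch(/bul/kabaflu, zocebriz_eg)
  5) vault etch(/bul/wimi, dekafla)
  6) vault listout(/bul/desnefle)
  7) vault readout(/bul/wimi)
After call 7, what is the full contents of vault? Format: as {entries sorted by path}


Answer: {bul/, bul/desnefle=zuhilu_amp, bul/kabaflu=zocebriz_eg, bul/wimi=dekafla, grogilo=smu, joje/}

Derivation:
I try vault etch passing p=/bul/desnefle, c=sicretu, and observe created.
I invoke vault expunge passing p=/bul/desnefle, yielding ok.
Using vault relocate passing s=/pro, d=/bul/desnefle, which returns ok.
I run vault etch passing p=/bul/kabaflu, c=zocebriz_eg: created.
Now I run vault etch passing p=/bul/wimi, c=dekafla, — result: created.
I use vault listout passing p=/bul/desnefle, and observe ToolError: not a directory.
Invoking vault readout passing p=/bul/wimi, — result: dekafla.


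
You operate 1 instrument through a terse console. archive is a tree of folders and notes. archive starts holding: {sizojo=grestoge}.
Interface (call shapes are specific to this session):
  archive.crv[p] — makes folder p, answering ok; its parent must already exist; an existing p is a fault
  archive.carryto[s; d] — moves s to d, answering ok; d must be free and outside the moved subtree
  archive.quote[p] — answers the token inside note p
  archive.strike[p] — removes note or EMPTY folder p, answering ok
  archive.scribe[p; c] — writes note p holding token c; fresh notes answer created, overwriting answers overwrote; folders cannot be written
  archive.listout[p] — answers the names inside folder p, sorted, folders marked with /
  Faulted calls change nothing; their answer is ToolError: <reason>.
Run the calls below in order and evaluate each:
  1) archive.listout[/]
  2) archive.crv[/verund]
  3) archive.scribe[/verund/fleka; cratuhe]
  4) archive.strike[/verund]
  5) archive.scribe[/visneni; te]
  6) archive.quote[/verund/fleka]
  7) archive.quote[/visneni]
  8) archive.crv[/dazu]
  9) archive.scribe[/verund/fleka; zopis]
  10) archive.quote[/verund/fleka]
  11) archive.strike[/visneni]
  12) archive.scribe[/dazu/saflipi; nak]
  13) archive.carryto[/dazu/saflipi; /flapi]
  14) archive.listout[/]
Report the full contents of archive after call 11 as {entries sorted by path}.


;; 1. archive.listout(p='/') == [sizojo]
;; 2. archive.crv(p='/verund') == ok
;; 3. archive.scribe(p='/verund/fleka', c='cratuhe') == created
;; 4. archive.strike(p='/verund') == ToolError: not empty
;; 5. archive.scribe(p='/visneni', c='te') == created
;; 6. archive.quote(p='/verund/fleka') == cratuhe
;; 7. archive.quote(p='/visneni') == te
;; 8. archive.crv(p='/dazu') == ok
;; 9. archive.scribe(p='/verund/fleka', c='zopis') == overwrote
;; 10. archive.quote(p='/verund/fleka') == zopis
;; 11. archive.strike(p='/visneni') == ok
;; 12. archive.scribe(p='/dazu/saflipi', c='nak') == created
;; 13. archive.carryto(s='/dazu/saflipi', d='/flapi') == ok
;; 14. archive.listout(p='/') == [dazu/, flapi, sizojo, verund/]

Answer: {dazu/, sizojo=grestoge, verund/, verund/fleka=zopis}


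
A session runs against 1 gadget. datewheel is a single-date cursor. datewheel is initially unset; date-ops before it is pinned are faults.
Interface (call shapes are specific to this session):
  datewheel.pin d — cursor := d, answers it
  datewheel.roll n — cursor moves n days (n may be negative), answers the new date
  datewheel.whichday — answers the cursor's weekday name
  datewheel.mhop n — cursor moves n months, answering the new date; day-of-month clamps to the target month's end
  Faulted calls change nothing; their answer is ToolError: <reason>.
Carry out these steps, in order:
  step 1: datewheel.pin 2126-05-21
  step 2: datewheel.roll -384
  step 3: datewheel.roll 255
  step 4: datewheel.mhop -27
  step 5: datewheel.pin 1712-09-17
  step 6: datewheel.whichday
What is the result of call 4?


-- datewheel.pin(2126-05-21) : 2126-05-21
-- datewheel.roll(-384) : 2125-05-02
-- datewheel.roll(255) : 2126-01-12
-- datewheel.mhop(-27) : 2123-10-12
-- datewheel.pin(1712-09-17) : 1712-09-17
-- datewheel.whichday() : Saturday

Answer: 2123-10-12


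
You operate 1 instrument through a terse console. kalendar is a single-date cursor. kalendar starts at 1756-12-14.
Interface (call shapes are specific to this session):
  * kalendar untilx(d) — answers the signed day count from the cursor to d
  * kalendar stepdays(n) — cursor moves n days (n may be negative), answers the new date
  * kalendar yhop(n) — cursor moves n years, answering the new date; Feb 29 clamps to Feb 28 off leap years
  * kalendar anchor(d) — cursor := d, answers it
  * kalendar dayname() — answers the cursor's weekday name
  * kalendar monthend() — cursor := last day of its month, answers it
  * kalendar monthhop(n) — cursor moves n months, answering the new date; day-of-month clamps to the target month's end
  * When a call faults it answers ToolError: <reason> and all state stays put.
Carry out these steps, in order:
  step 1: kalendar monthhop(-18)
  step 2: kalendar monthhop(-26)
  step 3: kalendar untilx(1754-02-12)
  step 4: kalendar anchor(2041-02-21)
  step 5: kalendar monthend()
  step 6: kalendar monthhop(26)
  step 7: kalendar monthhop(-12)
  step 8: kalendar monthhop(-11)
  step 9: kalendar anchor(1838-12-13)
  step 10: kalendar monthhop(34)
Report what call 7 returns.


-> kalendar monthhop(n='-18')
<- 1755-06-14
-> kalendar monthhop(n='-26')
<- 1753-04-14
-> kalendar untilx(d='1754-02-12')
<- 304
-> kalendar anchor(d='2041-02-21')
<- 2041-02-21
-> kalendar monthend()
<- 2041-02-28
-> kalendar monthhop(n='26')
<- 2043-04-28
-> kalendar monthhop(n='-12')
<- 2042-04-28
-> kalendar monthhop(n='-11')
<- 2041-05-28
-> kalendar anchor(d='1838-12-13')
<- 1838-12-13
-> kalendar monthhop(n='34')
<- 1841-10-13

Answer: 2042-04-28


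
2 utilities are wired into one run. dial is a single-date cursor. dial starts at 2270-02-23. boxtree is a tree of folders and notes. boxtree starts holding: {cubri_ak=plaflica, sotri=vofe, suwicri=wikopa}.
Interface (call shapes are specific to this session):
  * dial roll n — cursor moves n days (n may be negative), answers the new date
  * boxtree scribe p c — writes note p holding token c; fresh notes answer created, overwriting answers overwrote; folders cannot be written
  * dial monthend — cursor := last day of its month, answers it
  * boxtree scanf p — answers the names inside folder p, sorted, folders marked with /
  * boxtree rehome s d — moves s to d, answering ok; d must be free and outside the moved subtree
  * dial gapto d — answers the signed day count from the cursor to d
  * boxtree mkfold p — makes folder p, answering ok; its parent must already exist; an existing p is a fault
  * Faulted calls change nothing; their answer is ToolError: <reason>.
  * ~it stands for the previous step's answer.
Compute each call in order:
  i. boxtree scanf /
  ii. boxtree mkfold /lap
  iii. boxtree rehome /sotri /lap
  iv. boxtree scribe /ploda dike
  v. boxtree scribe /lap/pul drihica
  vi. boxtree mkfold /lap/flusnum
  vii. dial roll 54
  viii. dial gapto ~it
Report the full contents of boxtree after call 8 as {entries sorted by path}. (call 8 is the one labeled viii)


Answer: {cubri_ak=plaflica, lap/, lap/flusnum/, lap/pul=drihica, ploda=dike, sotri=vofe, suwicri=wikopa}

Derivation:
I use boxtree scanf passing p: /, giving [cubri_ak, sotri, suwicri].
Now I run boxtree mkfold passing p: /lap, and observe ok.
Then boxtree rehome passing s: /sotri, d: /lap, giving ToolError: exists.
I use boxtree scribe passing p: /ploda, c: dike, which returns created.
I try boxtree scribe passing p: /lap/pul, c: drihica, and get created.
I invoke boxtree mkfold passing p: /lap/flusnum, which returns ok.
I call dial roll passing n: 54: 2270-04-18.
Invoking dial gapto passing d: ~it, and see 0.


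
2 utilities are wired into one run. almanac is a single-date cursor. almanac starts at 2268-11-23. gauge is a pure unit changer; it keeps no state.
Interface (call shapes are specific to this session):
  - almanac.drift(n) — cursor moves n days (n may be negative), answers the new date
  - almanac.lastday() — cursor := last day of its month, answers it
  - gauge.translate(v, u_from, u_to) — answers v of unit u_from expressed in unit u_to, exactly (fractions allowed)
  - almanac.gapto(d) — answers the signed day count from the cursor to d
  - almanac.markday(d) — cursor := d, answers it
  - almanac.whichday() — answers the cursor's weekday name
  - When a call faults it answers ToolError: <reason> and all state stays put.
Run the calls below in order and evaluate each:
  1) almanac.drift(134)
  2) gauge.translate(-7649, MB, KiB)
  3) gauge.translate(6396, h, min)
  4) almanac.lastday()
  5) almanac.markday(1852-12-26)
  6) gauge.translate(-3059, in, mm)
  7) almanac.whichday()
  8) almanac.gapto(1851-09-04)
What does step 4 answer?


> drift 134
[out] 2269-04-06
> translate -7649 MB KiB
[out] -119515625/16
> translate 6396 h min
[out] 383760
> lastday
[out] 2269-04-30
> markday 1852-12-26
[out] 1852-12-26
> translate -3059 in mm
[out] -388493/5
> whichday
[out] Sunday
> gapto 1851-09-04
[out] -479

Answer: 2269-04-30


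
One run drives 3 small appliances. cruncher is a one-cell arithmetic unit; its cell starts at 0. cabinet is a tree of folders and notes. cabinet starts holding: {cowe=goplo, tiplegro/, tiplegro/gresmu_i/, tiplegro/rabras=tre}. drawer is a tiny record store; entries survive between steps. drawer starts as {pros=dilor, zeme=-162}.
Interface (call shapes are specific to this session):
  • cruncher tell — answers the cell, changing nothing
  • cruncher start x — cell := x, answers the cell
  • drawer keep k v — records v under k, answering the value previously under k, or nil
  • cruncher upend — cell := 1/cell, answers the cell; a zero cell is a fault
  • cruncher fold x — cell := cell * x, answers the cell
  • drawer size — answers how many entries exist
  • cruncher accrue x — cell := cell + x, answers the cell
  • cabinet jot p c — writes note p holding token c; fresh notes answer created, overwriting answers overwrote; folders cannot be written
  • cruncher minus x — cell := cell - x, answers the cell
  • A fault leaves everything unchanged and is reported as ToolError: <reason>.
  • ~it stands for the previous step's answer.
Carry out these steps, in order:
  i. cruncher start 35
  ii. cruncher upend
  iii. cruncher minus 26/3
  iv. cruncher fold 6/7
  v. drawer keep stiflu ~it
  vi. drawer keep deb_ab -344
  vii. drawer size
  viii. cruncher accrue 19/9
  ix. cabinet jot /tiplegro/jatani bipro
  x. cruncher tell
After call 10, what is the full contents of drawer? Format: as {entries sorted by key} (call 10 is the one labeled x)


>> cruncher start(x=35)
<< 35
>> cruncher upend()
<< 1/35
>> cruncher minus(x=26/3)
<< -907/105
>> cruncher fold(x=6/7)
<< -1814/245
>> drawer keep(k=stiflu, v=~it)
<< nil
>> drawer keep(k=deb_ab, v=-344)
<< nil
>> drawer size()
<< 4
>> cruncher accrue(x=19/9)
<< -11671/2205
>> cabinet jot(p=/tiplegro/jatani, c=bipro)
<< created
>> cruncher tell()
<< -11671/2205

Answer: {deb_ab=-344, pros=dilor, stiflu=-1814/245, zeme=-162}


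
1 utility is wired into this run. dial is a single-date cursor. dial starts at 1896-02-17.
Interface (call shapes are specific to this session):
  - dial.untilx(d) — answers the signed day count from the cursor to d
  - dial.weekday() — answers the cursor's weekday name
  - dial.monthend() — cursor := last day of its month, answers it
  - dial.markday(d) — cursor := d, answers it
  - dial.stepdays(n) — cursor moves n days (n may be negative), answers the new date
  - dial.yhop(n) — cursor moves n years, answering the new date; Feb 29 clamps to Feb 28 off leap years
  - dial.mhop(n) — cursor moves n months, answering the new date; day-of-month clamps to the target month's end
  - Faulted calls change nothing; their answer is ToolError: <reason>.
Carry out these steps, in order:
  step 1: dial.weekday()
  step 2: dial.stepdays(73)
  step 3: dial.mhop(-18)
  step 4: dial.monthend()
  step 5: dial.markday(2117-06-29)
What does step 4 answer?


Answer: 1894-10-31

Derivation:
> dial.weekday
:: Monday
> dial.stepdays n→73
:: 1896-04-30
> dial.mhop n→-18
:: 1894-10-30
> dial.monthend
:: 1894-10-31
> dial.markday d→2117-06-29
:: 2117-06-29


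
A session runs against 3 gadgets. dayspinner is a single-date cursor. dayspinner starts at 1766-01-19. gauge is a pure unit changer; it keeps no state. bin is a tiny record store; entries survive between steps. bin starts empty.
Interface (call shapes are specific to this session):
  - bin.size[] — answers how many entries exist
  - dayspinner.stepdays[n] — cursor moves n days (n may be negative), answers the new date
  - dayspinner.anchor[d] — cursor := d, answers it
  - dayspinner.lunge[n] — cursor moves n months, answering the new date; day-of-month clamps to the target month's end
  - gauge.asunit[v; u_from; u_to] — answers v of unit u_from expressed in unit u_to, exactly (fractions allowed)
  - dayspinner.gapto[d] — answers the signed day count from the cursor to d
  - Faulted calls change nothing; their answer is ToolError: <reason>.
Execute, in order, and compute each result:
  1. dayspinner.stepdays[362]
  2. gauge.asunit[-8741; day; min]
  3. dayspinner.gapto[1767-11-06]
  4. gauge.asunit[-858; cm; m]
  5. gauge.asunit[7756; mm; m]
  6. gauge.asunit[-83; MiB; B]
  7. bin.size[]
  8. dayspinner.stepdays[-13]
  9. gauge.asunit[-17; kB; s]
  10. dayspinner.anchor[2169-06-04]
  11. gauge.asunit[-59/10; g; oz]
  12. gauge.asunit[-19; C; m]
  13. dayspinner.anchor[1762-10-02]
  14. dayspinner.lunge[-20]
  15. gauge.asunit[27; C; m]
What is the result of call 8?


Answer: 1767-01-03

Derivation:
~$ stepdays n: 362
  1767-01-16
~$ asunit v: -8741 u_from: day u_to: min
  -12587040
~$ gapto d: 1767-11-06
  294
~$ asunit v: -858 u_from: cm u_to: m
  -429/50
~$ asunit v: 7756 u_from: mm u_to: m
  1939/250
~$ asunit v: -83 u_from: MiB u_to: B
  -87031808
~$ size
  0
~$ stepdays n: -13
  1767-01-03
~$ asunit v: -17 u_from: kB u_to: s
  ToolError: incompatible units
~$ anchor d: 2169-06-04
  2169-06-04
~$ asunit v: -59/10 u_from: g u_to: oz
  -9440000/45359237
~$ asunit v: -19 u_from: C u_to: m
  ToolError: incompatible units
~$ anchor d: 1762-10-02
  1762-10-02
~$ lunge n: -20
  1761-02-02
~$ asunit v: 27 u_from: C u_to: m
  ToolError: incompatible units


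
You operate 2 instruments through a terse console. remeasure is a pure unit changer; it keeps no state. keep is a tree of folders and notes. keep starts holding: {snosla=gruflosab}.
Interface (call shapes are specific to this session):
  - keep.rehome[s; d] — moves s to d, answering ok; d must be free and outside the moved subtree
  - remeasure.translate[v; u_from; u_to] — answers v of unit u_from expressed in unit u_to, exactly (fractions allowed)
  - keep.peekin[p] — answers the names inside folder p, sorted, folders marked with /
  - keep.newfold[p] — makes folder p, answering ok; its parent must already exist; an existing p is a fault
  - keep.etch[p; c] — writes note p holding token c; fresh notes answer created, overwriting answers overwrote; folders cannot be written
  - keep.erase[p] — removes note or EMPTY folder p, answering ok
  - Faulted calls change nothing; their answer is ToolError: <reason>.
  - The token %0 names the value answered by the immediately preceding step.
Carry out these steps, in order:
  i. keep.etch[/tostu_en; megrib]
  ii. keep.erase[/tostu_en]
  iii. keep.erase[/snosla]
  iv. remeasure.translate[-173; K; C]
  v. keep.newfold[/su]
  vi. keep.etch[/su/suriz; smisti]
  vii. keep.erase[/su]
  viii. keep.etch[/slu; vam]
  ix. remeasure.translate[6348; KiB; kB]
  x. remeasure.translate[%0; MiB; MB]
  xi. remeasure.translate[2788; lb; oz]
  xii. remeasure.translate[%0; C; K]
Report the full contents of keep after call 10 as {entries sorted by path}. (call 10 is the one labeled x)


Answer: {slu=vam, su/, su/suriz=smisti}

Derivation:
~$ keep.etch p: /tostu_en c: megrib
= created
~$ keep.erase p: /tostu_en
= ok
~$ keep.erase p: /snosla
= ok
~$ remeasure.translate v: -173 u_from: K u_to: C
= -8923/20
~$ keep.newfold p: /su
= ok
~$ keep.etch p: /su/suriz c: smisti
= created
~$ keep.erase p: /su
= ToolError: not empty
~$ keep.etch p: /slu c: vam
= created
~$ remeasure.translate v: 6348 u_from: KiB u_to: kB
= 812544/125
~$ remeasure.translate v: %0 u_from: MiB u_to: MB
= 13312720896/1953125
~$ remeasure.translate v: 2788 u_from: lb u_to: oz
= 44608
~$ remeasure.translate v: %0 u_from: C u_to: K
= 897623/20


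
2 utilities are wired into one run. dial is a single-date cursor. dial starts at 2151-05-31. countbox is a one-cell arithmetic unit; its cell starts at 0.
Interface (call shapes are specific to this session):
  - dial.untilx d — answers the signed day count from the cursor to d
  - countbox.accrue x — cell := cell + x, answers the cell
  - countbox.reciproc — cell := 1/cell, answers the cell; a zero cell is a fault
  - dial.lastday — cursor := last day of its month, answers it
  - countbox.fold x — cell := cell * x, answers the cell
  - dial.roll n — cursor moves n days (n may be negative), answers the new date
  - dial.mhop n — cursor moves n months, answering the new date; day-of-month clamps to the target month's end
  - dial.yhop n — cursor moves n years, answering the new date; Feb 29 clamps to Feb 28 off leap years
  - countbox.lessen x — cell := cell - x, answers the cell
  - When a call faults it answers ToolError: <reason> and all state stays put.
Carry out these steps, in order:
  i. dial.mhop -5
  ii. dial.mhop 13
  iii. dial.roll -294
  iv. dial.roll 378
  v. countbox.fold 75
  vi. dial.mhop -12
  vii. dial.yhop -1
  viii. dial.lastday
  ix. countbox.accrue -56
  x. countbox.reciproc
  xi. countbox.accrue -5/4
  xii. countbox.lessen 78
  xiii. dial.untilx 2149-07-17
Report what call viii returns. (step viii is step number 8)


Answer: 2150-04-30

Derivation:
-- dial.mhop(n=-5) == 2150-12-31
-- dial.mhop(n=13) == 2152-01-31
-- dial.roll(n=-294) == 2151-04-12
-- dial.roll(n=378) == 2152-04-24
-- countbox.fold(x=75) == 0
-- dial.mhop(n=-12) == 2151-04-24
-- dial.yhop(n=-1) == 2150-04-24
-- dial.lastday() == 2150-04-30
-- countbox.accrue(x=-56) == -56
-- countbox.reciproc() == -1/56
-- countbox.accrue(x=-5/4) == -71/56
-- countbox.lessen(x=78) == -4439/56
-- dial.untilx(d=2149-07-17) == -287


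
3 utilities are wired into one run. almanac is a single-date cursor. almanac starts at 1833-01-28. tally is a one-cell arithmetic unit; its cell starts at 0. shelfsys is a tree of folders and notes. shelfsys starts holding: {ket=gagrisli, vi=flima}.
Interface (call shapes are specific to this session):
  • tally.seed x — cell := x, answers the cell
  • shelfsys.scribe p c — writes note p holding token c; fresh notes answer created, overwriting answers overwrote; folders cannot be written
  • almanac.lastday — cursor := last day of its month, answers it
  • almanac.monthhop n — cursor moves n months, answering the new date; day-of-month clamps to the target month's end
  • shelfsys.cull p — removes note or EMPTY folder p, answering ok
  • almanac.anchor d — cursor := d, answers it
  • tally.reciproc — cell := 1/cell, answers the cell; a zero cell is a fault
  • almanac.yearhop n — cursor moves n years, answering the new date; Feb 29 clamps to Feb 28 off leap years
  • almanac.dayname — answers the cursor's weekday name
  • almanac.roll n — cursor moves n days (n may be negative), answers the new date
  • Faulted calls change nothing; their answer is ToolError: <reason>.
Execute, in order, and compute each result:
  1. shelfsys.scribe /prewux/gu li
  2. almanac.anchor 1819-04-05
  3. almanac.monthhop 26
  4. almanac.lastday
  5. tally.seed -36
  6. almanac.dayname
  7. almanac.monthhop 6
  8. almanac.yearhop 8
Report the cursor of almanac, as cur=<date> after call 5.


Answer: cur=1821-06-30

Derivation:
~$ shelfsys.scribe p→/prewux/gu c→li
  ToolError: no parent
~$ almanac.anchor d→1819-04-05
  1819-04-05
~$ almanac.monthhop n→26
  1821-06-05
~$ almanac.lastday
  1821-06-30
~$ tally.seed x→-36
  -36
~$ almanac.dayname
  Saturday
~$ almanac.monthhop n→6
  1821-12-30
~$ almanac.yearhop n→8
  1829-12-30


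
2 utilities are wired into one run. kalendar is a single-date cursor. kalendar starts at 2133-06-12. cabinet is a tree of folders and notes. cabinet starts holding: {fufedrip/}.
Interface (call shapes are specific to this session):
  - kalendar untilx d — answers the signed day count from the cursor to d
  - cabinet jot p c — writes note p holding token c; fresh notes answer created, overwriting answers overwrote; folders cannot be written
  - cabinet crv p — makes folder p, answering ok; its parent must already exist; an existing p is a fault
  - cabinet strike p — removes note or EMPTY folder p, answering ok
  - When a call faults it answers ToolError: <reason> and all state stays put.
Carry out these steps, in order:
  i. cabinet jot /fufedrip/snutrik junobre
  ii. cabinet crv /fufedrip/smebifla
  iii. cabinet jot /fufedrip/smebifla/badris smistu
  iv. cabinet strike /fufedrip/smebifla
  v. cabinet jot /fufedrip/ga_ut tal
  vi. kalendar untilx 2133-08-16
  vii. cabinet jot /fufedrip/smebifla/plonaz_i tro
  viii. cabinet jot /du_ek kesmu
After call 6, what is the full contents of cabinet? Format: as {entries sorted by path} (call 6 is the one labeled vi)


Answer: {fufedrip/, fufedrip/ga_ut=tal, fufedrip/smebifla/, fufedrip/smebifla/badris=smistu, fufedrip/snutrik=junobre}

Derivation:
# cabinet jot(p=/fufedrip/snutrik, c=junobre) => created
# cabinet crv(p=/fufedrip/smebifla) => ok
# cabinet jot(p=/fufedrip/smebifla/badris, c=smistu) => created
# cabinet strike(p=/fufedrip/smebifla) => ToolError: not empty
# cabinet jot(p=/fufedrip/ga_ut, c=tal) => created
# kalendar untilx(d=2133-08-16) => 65
# cabinet jot(p=/fufedrip/smebifla/plonaz_i, c=tro) => created
# cabinet jot(p=/du_ek, c=kesmu) => created


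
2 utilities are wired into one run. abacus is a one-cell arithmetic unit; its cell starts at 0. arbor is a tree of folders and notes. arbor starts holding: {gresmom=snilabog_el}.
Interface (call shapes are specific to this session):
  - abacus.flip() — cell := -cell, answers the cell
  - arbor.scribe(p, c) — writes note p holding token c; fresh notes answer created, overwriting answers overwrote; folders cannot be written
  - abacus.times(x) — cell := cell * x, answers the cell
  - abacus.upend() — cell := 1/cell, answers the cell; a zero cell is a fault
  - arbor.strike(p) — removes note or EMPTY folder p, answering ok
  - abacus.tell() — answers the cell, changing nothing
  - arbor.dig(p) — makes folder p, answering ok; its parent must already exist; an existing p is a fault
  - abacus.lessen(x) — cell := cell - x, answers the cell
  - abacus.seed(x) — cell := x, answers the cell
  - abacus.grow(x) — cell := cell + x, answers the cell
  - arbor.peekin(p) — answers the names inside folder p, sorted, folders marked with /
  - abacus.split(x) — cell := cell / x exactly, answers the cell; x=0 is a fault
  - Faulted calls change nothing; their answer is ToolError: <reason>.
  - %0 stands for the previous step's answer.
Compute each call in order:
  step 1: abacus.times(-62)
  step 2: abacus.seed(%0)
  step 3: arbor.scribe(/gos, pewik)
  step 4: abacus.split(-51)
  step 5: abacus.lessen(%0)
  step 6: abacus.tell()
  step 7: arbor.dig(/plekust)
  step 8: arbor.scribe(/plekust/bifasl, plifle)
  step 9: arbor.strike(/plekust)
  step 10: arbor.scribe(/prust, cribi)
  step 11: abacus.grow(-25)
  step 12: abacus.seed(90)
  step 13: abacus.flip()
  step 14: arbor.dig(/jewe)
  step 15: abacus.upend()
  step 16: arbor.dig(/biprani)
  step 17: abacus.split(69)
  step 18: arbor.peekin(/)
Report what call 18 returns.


Answer: [biprani/, gos, gresmom, jewe/, plekust/, prust]

Derivation:
[in] abacus.times x='-62'
:: 0
[in] abacus.seed x='%0'
:: 0
[in] arbor.scribe p='/gos' c='pewik'
:: created
[in] abacus.split x='-51'
:: 0
[in] abacus.lessen x='%0'
:: 0
[in] abacus.tell
:: 0
[in] arbor.dig p='/plekust'
:: ok
[in] arbor.scribe p='/plekust/bifasl' c='plifle'
:: created
[in] arbor.strike p='/plekust'
:: ToolError: not empty
[in] arbor.scribe p='/prust' c='cribi'
:: created
[in] abacus.grow x='-25'
:: -25
[in] abacus.seed x='90'
:: 90
[in] abacus.flip
:: -90
[in] arbor.dig p='/jewe'
:: ok
[in] abacus.upend
:: -1/90
[in] arbor.dig p='/biprani'
:: ok
[in] abacus.split x='69'
:: -1/6210
[in] arbor.peekin p='/'
:: [biprani/, gos, gresmom, jewe/, plekust/, prust]


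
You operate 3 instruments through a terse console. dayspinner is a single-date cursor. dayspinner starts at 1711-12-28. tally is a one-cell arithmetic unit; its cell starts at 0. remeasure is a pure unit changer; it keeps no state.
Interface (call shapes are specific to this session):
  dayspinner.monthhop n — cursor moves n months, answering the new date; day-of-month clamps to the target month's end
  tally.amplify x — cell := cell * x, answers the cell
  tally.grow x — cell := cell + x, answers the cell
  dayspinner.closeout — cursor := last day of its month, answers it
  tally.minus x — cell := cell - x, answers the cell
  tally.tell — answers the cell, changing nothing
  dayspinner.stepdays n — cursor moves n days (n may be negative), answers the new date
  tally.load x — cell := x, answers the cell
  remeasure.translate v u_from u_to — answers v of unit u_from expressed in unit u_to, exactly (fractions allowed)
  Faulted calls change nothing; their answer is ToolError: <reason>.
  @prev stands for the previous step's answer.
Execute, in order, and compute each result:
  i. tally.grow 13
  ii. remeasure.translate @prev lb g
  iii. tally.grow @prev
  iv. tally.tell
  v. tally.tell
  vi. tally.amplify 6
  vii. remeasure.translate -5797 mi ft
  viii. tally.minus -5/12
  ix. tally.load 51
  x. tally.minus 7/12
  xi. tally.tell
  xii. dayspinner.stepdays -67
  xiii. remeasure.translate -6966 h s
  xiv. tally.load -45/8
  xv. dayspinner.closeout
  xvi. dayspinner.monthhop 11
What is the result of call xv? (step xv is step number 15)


Answer: 1711-10-31

Derivation:
$ tally.grow x→13
[out] 13
$ remeasure.translate v→@prev u_from→lb u_to→g
[out] 589670081/100000
$ tally.grow x→@prev
[out] 590970081/100000
$ tally.tell
[out] 590970081/100000
$ tally.tell
[out] 590970081/100000
$ tally.amplify x→6
[out] 1772910243/50000
$ remeasure.translate v→-5797 u_from→mi u_to→ft
[out] -30608160
$ tally.minus x→-5/12
[out] 5318793229/150000
$ tally.load x→51
[out] 51
$ tally.minus x→7/12
[out] 605/12
$ tally.tell
[out] 605/12
$ dayspinner.stepdays n→-67
[out] 1711-10-22
$ remeasure.translate v→-6966 u_from→h u_to→s
[out] -25077600
$ tally.load x→-45/8
[out] -45/8
$ dayspinner.closeout
[out] 1711-10-31
$ dayspinner.monthhop n→11
[out] 1712-09-30


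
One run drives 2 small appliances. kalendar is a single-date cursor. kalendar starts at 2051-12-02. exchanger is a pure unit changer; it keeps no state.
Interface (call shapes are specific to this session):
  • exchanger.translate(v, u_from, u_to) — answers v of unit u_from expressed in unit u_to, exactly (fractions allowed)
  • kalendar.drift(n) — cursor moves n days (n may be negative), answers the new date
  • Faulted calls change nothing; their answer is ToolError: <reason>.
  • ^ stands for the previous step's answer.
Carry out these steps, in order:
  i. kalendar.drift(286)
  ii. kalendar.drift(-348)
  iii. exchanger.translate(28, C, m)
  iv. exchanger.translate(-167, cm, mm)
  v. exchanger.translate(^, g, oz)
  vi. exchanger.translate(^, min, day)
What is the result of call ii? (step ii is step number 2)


Answer: 2051-10-01

Derivation:
I try kalendar.drift with n='286', which returns 2052-09-13.
I call kalendar.drift with n='-348', giving 2051-10-01.
I invoke exchanger.translate with v='28', u_from='C', u_to='m': ToolError: incompatible units.
I use exchanger.translate with v='-167', u_from='cm', u_to='mm', — result: -1670.
I call exchanger.translate with v='^', u_from='g', u_to='oz', and see -2672000000/45359237.
Using exchanger.translate with v='^', u_from='min', u_to='day', giving -16700000/408233133.


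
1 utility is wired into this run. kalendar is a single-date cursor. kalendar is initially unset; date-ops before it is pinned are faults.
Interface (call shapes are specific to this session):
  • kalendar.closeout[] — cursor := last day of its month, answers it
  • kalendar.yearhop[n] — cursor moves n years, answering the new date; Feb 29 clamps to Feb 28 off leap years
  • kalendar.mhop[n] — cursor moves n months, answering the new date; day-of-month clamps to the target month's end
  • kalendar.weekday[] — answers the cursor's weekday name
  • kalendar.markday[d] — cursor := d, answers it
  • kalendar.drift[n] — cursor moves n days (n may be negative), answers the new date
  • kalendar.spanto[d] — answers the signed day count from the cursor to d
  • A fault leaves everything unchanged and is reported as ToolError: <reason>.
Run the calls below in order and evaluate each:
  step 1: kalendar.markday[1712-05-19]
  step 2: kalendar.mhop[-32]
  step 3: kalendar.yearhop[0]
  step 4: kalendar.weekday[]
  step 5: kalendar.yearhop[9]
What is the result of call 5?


// 1. kalendar.markday(d='1712-05-19') -> 1712-05-19
// 2. kalendar.mhop(n='-32') -> 1709-09-19
// 3. kalendar.yearhop(n='0') -> 1709-09-19
// 4. kalendar.weekday() -> Thursday
// 5. kalendar.yearhop(n='9') -> 1718-09-19

Answer: 1718-09-19


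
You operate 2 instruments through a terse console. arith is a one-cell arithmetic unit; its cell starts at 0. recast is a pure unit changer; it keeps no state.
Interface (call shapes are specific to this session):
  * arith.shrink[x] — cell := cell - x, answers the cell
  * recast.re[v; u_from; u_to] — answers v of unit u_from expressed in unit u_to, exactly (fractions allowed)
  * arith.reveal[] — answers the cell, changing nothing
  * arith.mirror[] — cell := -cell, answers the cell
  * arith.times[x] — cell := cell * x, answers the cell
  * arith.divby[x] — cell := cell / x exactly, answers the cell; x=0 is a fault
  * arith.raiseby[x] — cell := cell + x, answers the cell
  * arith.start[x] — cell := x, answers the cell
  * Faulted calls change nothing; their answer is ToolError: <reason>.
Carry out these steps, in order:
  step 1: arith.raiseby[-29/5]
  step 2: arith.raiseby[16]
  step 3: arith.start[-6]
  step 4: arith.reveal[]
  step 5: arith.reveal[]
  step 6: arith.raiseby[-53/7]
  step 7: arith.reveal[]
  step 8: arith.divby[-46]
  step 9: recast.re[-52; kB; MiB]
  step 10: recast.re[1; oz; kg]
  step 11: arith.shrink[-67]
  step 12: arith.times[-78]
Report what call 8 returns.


>>> arith.raiseby -29/5
= -29/5
>>> arith.raiseby 16
= 51/5
>>> arith.start -6
= -6
>>> arith.reveal
= -6
>>> arith.reveal
= -6
>>> arith.raiseby -53/7
= -95/7
>>> arith.reveal
= -95/7
>>> arith.divby -46
= 95/322
>>> recast.re -52 kB MiB
= -1625/32768
>>> recast.re 1 oz kg
= 45359237/1600000000
>>> arith.shrink -67
= 21669/322
>>> arith.times -78
= -845091/161

Answer: 95/322


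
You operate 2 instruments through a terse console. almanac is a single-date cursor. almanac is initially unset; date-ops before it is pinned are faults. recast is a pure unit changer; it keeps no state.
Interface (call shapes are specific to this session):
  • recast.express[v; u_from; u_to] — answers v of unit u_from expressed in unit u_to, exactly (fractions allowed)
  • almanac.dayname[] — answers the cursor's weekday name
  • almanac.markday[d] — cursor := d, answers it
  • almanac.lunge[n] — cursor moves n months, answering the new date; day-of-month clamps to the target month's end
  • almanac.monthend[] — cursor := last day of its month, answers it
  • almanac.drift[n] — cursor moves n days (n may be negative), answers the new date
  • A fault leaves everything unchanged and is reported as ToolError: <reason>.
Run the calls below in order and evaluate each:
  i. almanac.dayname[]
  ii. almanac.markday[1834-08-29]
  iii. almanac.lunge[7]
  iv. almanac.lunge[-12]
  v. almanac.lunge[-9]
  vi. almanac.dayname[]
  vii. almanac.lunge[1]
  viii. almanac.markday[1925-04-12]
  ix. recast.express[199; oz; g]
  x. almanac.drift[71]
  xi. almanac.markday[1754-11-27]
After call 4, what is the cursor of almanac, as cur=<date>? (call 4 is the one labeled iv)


Answer: cur=1834-03-29

Derivation:
→ almanac.dayname()
← ToolError: no date set
→ almanac.markday(d→1834-08-29)
← 1834-08-29
→ almanac.lunge(n→7)
← 1835-03-29
→ almanac.lunge(n→-12)
← 1834-03-29
→ almanac.lunge(n→-9)
← 1833-06-29
→ almanac.dayname()
← Saturday
→ almanac.lunge(n→1)
← 1833-07-29
→ almanac.markday(d→1925-04-12)
← 1925-04-12
→ recast.express(v→199, u_from→oz, u_to→g)
← 9026488163/1600000
→ almanac.drift(n→71)
← 1925-06-22
→ almanac.markday(d→1754-11-27)
← 1754-11-27


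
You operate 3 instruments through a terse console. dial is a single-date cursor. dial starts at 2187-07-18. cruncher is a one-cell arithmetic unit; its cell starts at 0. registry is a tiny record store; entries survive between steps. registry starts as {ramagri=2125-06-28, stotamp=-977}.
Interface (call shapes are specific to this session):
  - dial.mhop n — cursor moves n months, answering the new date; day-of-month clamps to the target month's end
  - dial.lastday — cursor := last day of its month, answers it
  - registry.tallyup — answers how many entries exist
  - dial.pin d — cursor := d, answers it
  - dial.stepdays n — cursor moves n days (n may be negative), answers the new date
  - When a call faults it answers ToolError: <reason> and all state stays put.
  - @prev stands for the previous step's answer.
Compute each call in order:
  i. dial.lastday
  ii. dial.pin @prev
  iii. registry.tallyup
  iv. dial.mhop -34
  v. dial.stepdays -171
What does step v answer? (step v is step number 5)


Answer: 2184-04-12

Derivation:
Now I run lastday, and observe 2187-07-31.
I run pin using @prev, which returns 2187-07-31.
Calling tallyup(), yielding 2.
I try mhop using -34, giving 2184-09-30.
Calling stepdays using -171, yielding 2184-04-12.


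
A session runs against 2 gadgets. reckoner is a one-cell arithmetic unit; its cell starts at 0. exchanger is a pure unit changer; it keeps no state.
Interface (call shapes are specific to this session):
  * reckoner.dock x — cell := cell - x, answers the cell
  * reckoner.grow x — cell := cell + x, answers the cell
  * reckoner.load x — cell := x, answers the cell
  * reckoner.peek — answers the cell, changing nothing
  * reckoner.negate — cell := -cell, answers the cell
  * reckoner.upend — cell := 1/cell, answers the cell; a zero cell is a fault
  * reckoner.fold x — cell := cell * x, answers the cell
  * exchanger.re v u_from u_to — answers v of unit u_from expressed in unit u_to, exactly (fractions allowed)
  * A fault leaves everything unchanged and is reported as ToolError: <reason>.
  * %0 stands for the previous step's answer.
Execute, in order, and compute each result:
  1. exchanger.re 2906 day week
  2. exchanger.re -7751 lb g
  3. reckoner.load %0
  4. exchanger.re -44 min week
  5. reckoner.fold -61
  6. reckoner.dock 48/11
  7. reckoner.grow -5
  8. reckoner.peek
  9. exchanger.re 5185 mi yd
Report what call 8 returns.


Calling exchanger.re using v=2906, u_from=day, u_to=week, and see 2906/7.
Then exchanger.re using v=-7751, u_from=lb, u_to=g, and see -351579445987/100000.
Calling reckoner.load using x=%0: -351579445987/100000.
Using exchanger.re using v=-44, u_from=min, u_to=week, and see -11/2520.
I try reckoner.fold using x=-61, — result: 21446346205207/100000.
I try reckoner.dock using x=48/11, and see 235909803457277/1100000.
I call reckoner.grow using x=-5, and see 235909797957277/1100000.
Now I run reckoner.peek, giving 235909797957277/1100000.
I call exchanger.re using v=5185, u_from=mi, u_to=yd, yielding 9125600.

Answer: 235909797957277/1100000


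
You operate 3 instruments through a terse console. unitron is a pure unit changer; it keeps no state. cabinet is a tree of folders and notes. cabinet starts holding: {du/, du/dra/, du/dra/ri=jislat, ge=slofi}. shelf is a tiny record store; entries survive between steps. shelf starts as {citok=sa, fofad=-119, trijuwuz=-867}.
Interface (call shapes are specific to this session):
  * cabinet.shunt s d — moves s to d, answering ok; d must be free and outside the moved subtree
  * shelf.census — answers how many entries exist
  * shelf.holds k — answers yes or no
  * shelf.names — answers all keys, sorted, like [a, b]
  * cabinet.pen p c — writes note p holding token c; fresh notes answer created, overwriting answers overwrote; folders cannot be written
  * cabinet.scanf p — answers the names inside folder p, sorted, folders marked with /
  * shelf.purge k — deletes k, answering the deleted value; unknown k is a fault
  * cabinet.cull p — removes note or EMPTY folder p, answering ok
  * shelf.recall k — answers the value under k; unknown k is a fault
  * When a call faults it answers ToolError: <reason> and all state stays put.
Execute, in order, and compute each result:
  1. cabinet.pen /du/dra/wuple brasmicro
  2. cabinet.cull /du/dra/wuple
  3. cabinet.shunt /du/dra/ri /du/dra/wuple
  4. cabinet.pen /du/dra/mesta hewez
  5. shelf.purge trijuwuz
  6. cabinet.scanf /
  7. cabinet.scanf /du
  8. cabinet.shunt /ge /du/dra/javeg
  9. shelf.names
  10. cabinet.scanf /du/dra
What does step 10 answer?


Answer: [javeg, mesta, wuple]

Derivation:
==> cabinet.pen(p=/du/dra/wuple, c=brasmicro)
<== created
==> cabinet.cull(p=/du/dra/wuple)
<== ok
==> cabinet.shunt(s=/du/dra/ri, d=/du/dra/wuple)
<== ok
==> cabinet.pen(p=/du/dra/mesta, c=hewez)
<== created
==> shelf.purge(k=trijuwuz)
<== -867
==> cabinet.scanf(p=/)
<== [du/, ge]
==> cabinet.scanf(p=/du)
<== [dra/]
==> cabinet.shunt(s=/ge, d=/du/dra/javeg)
<== ok
==> shelf.names()
<== [citok, fofad]
==> cabinet.scanf(p=/du/dra)
<== [javeg, mesta, wuple]


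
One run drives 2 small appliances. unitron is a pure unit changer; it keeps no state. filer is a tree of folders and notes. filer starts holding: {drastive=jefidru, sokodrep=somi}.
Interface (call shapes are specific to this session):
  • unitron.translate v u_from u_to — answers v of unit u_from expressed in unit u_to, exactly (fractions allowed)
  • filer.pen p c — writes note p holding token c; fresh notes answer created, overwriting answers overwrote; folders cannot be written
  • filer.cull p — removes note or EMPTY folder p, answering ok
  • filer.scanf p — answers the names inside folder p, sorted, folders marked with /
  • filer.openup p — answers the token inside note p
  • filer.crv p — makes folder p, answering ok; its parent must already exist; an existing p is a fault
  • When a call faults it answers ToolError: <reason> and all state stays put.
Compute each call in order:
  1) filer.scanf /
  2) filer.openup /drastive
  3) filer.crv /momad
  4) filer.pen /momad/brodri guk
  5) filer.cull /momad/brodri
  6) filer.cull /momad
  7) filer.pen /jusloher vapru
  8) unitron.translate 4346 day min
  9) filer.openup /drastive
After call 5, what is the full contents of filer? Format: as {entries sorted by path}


Answer: {drastive=jefidru, momad/, sokodrep=somi}

Derivation:
>> filer.scanf(p=/)
<< [drastive, sokodrep]
>> filer.openup(p=/drastive)
<< jefidru
>> filer.crv(p=/momad)
<< ok
>> filer.pen(p=/momad/brodri, c=guk)
<< created
>> filer.cull(p=/momad/brodri)
<< ok
>> filer.cull(p=/momad)
<< ok
>> filer.pen(p=/jusloher, c=vapru)
<< created
>> unitron.translate(v=4346, u_from=day, u_to=min)
<< 6258240
>> filer.openup(p=/drastive)
<< jefidru
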